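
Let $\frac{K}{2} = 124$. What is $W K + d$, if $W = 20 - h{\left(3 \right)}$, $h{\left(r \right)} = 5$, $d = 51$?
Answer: $3771$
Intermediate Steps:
$K = 248$ ($K = 2 \cdot 124 = 248$)
$W = 15$ ($W = 20 - 5 = 15$)
$W K + d = 15 \cdot 248 + 51 = 3720 + 51 = 3771$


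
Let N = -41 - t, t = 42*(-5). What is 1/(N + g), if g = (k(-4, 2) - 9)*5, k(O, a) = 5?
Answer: 1/149 ≈ 0.0067114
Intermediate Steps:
t = -210
g = -20 (g = (5 - 9)*5 = -4*5 = -20)
N = 169 (N = -41 - 1*(-210) = -41 + 210 = 169)
1/(N + g) = 1/(169 - 20) = 1/149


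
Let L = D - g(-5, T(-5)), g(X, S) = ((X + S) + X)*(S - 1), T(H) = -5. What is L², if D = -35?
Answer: 15625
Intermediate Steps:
g(X, S) = (-1 + S)*(S + 2*X) (g(X, S) = ((S + X) + X)*(-1 + S) = (S + 2*X)*(-1 + S) = (-1 + S)*(S + 2*X))
L = -125 (L = -35 - ((-5)² - 1*(-5) - 2*(-5) + 2*(-5)*(-5)) = -35 - (25 + 5 + 10 + 50) = -35 - 1*90 = -35 - 90 = -125)
L² = (-125)² = 15625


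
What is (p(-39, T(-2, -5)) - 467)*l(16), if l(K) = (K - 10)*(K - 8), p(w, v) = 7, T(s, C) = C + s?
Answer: -22080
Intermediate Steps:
l(K) = (-10 + K)*(-8 + K)
(p(-39, T(-2, -5)) - 467)*l(16) = (7 - 467)*(80 + 16**2 - 18*16) = -460*(80 + 256 - 288) = -460*48 = -22080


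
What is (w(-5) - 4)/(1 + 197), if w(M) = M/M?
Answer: -1/66 ≈ -0.015152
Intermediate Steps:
w(M) = 1
(w(-5) - 4)/(1 + 197) = (1 - 4)/(1 + 197) = -3/198 = -3*1/198 = -1/66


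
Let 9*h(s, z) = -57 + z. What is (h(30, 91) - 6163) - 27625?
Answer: -304058/9 ≈ -33784.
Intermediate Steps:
h(s, z) = -19/3 + z/9 (h(s, z) = (-57 + z)/9 = -19/3 + z/9)
(h(30, 91) - 6163) - 27625 = ((-19/3 + (⅑)*91) - 6163) - 27625 = ((-19/3 + 91/9) - 6163) - 27625 = (34/9 - 6163) - 27625 = -55433/9 - 27625 = -304058/9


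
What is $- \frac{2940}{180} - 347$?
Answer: $- \frac{1090}{3} \approx -363.33$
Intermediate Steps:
$- \frac{2940}{180} - 347 = \left(-2940\right) \frac{1}{180} - 347 = - \frac{49}{3} - 347 = - \frac{1090}{3}$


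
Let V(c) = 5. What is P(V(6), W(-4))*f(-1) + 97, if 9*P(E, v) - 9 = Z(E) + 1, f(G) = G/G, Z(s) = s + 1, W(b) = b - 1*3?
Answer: 889/9 ≈ 98.778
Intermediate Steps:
W(b) = -3 + b (W(b) = b - 3 = -3 + b)
Z(s) = 1 + s
f(G) = 1
P(E, v) = 11/9 + E/9 (P(E, v) = 1 + ((1 + E) + 1)/9 = 1 + (2 + E)/9 = 1 + (2/9 + E/9) = 11/9 + E/9)
P(V(6), W(-4))*f(-1) + 97 = (11/9 + (⅑)*5)*1 + 97 = (11/9 + 5/9)*1 + 97 = (16/9)*1 + 97 = 16/9 + 97 = 889/9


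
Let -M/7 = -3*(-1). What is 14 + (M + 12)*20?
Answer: -166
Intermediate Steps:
M = -21 (M = -(-21)*(-1) = -7*3 = -21)
14 + (M + 12)*20 = 14 + (-21 + 12)*20 = 14 - 9*20 = 14 - 180 = -166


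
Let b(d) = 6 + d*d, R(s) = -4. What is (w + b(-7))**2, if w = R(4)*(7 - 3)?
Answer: 1521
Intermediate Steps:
w = -16 (w = -4*(7 - 3) = -4*4 = -16)
b(d) = 6 + d**2
(w + b(-7))**2 = (-16 + (6 + (-7)**2))**2 = (-16 + (6 + 49))**2 = (-16 + 55)**2 = 39**2 = 1521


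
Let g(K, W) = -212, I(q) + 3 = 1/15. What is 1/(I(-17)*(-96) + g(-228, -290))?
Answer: 5/348 ≈ 0.014368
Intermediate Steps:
I(q) = -44/15 (I(q) = -3 + 1/15 = -44/15)
1/(I(-17)*(-96) + g(-228, -290)) = 1/(-44/15*(-96) - 212) = 1/(1408/5 - 212) = 1/(348/5) = 5/348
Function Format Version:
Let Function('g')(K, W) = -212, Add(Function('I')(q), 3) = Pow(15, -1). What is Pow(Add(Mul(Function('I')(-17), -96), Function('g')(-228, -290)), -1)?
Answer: Rational(5, 348) ≈ 0.014368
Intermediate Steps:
Function('I')(q) = Rational(-44, 15) (Function('I')(q) = Add(-3, Pow(15, -1)) = Add(-3, Rational(1, 15)) = Rational(-44, 15))
Pow(Add(Mul(Function('I')(-17), -96), Function('g')(-228, -290)), -1) = Pow(Add(Mul(Rational(-44, 15), -96), -212), -1) = Pow(Add(Rational(1408, 5), -212), -1) = Pow(Rational(348, 5), -1) = Rational(5, 348)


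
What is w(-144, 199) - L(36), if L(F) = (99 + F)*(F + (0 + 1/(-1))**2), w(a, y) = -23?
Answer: -5018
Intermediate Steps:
L(F) = (1 + F)*(99 + F) (L(F) = (99 + F)*(F + (0 - 1)**2) = (99 + F)*(F + (-1)**2) = (99 + F)*(F + 1) = (99 + F)*(1 + F) = (1 + F)*(99 + F))
w(-144, 199) - L(36) = -23 - (99 + 36**2 + 100*36) = -23 - (99 + 1296 + 3600) = -23 - 1*4995 = -23 - 4995 = -5018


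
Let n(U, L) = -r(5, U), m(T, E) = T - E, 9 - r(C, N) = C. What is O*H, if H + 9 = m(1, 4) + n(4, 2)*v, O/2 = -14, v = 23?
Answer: 2912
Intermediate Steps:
O = -28 (O = 2*(-14) = -28)
r(C, N) = 9 - C
n(U, L) = -4 (n(U, L) = -(9 - 1*5) = -(9 - 5) = -1*4 = -4)
H = -104 (H = -9 + ((1 - 1*4) - 4*23) = -9 + ((1 - 4) - 92) = -9 + (-3 - 92) = -9 - 95 = -104)
O*H = -28*(-104) = 2912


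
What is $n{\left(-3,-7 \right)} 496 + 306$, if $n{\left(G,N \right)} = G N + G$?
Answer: $9234$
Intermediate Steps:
$n{\left(G,N \right)} = G + G N$
$n{\left(-3,-7 \right)} 496 + 306 = - 3 \left(1 - 7\right) 496 + 306 = \left(-3\right) \left(-6\right) 496 + 306 = 18 \cdot 496 + 306 = 8928 + 306 = 9234$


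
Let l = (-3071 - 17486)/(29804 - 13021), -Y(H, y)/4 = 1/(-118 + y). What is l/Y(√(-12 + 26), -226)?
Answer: -1767902/16783 ≈ -105.34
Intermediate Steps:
Y(H, y) = -4/(-118 + y)
l = -20557/16783 ≈ -1.2249
l/Y(√(-12 + 26), -226) = -20557/(16783*((-4/(-118 - 226)))) = -20557/(16783*((-4/(-344)))) = -20557/(16783*((-4*(-1/344)))) = -20557/(16783*1/86) = -20557/16783*86 = -1767902/16783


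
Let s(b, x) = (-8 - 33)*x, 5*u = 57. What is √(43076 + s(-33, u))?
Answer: √1065215/5 ≈ 206.42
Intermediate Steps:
u = 57/5 (u = (⅕)*57 = 57/5 ≈ 11.400)
s(b, x) = -41*x
√(43076 + s(-33, u)) = √(43076 - 41*57/5) = √(43076 - 2337/5) = √(213043/5) = √1065215/5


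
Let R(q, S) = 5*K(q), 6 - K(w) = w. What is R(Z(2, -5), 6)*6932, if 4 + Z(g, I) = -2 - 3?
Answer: 519900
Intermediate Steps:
K(w) = 6 - w
Z(g, I) = -9 (Z(g, I) = -4 + (-2 - 3) = -4 - 5 = -9)
R(q, S) = 30 - 5*q (R(q, S) = 5*(6 - q) = 30 - 5*q)
R(Z(2, -5), 6)*6932 = (30 - 5*(-9))*6932 = (30 + 45)*6932 = 75*6932 = 519900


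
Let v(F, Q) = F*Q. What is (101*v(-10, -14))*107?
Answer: 1512980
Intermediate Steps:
(101*v(-10, -14))*107 = (101*(-10*(-14)))*107 = (101*140)*107 = 14140*107 = 1512980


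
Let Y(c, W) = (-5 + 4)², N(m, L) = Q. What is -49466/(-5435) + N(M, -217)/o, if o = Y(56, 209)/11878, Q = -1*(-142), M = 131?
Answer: 9167133526/5435 ≈ 1.6867e+6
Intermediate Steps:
Q = 142
N(m, L) = 142
Y(c, W) = 1 (Y(c, W) = (-1)² = 1)
o = 1/11878 ≈ 8.4189e-5
-49466/(-5435) + N(M, -217)/o = -49466/(-5435) + 142/(1/11878) = -49466*(-1/5435) + 142*11878 = 49466/5435 + 1686676 = 9167133526/5435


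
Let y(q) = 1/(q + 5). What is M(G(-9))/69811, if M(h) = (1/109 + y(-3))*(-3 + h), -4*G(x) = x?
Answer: -333/60875192 ≈ -5.4702e-6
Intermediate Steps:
G(x) = -x/4
y(q) = 1/(5 + q)
M(h) = -333/218 + 111*h/218 (M(h) = (1/109 + 1/(5 - 3))*(-3 + h) = (1/109 + 1/2)*(-3 + h) = (1/109 + ½)*(-3 + h) = 111*(-3 + h)/218 = -333/218 + 111*h/218)
M(G(-9))/69811 = (-333/218 + 111*(-¼*(-9))/218)/69811 = (-333/218 + (111/218)*(9/4))*(1/69811) = (-333/218 + 999/872)*(1/69811) = -333/872*1/69811 = -333/60875192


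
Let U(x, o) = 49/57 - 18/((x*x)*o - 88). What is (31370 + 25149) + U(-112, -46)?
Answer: 929621243905/16447692 ≈ 56520.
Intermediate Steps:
U(x, o) = 49/57 - 18/(-88 + o*x²) (U(x, o) = 49*(1/57) - 18/(x²*o - 88) = 49/57 - 18/(o*x² - 88) = 49/57 - 18/(-88 + o*x²))
(31370 + 25149) + U(-112, -46) = (31370 + 25149) + (-5338 + 49*(-46)*(-112)²)/(57*(-88 - 46*(-112)²)) = 56519 + (-5338 + 49*(-46)*12544)/(57*(-88 - 46*12544)) = 56519 + (-5338 - 28274176)/(57*(-88 - 577024)) = 56519 + (1/57)*(-28279514)/(-577112) = 56519 + (1/57)*(-1/577112)*(-28279514) = 56519 + 14139757/16447692 = 929621243905/16447692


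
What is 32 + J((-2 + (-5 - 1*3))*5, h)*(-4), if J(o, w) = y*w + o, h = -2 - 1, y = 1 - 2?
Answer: 220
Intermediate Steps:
y = -1
h = -3
J(o, w) = o - w (J(o, w) = -w + o = o - w)
32 + J((-2 + (-5 - 1*3))*5, h)*(-4) = 32 + ((-2 + (-5 - 1*3))*5 - 1*(-3))*(-4) = 32 + ((-2 + (-5 - 3))*5 + 3)*(-4) = 32 + ((-2 - 8)*5 + 3)*(-4) = 32 + (-10*5 + 3)*(-4) = 32 + (-50 + 3)*(-4) = 32 - 47*(-4) = 32 + 188 = 220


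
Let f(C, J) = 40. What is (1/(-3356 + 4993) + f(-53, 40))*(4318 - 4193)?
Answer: 8185125/1637 ≈ 5000.1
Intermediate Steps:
(1/(-3356 + 4993) + f(-53, 40))*(4318 - 4193) = (1/(-3356 + 4993) + 40)*(4318 - 4193) = (1/1637 + 40)*125 = (65481/1637)*125 = 8185125/1637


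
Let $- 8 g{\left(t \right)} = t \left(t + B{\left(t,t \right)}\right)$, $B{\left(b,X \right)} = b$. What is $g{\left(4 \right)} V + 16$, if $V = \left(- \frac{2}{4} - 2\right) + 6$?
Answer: $2$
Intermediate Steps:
$V = \frac{7}{2}$ ($V = \left(\left(-2\right) \frac{1}{4} - 2\right) + 6 = \left(- \frac{1}{2} - 2\right) + 6 = - \frac{5}{2} + 6 = \frac{7}{2} \approx 3.5$)
$g{\left(t \right)} = - \frac{t^{2}}{4}$ ($g{\left(t \right)} = - \frac{t \left(t + t\right)}{8} = - \frac{t 2 t}{8} = - \frac{2 t^{2}}{8} = - \frac{t^{2}}{4}$)
$g{\left(4 \right)} V + 16 = - \frac{4^{2}}{4} \cdot \frac{7}{2} + 16 = \left(- \frac{1}{4}\right) 16 \cdot \frac{7}{2} + 16 = \left(-4\right) \frac{7}{2} + 16 = -14 + 16 = 2$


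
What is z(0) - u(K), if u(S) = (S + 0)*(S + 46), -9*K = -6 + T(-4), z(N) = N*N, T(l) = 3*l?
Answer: -96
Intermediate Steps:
z(N) = N²
K = 2 (K = -(-6 + 3*(-4))/9 = -(-6 - 12)/9 = -⅑*(-18) = 2)
u(S) = S*(46 + S)
z(0) - u(K) = 0² - 2*(46 + 2) = 0 - 2*48 = 0 - 1*96 = 0 - 96 = -96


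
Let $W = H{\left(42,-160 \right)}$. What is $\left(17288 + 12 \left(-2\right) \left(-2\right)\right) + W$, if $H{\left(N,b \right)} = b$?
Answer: $17176$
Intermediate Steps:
$W = -160$
$\left(17288 + 12 \left(-2\right) \left(-2\right)\right) + W = \left(17288 + 12 \left(-2\right) \left(-2\right)\right) - 160 = \left(17288 - -48\right) - 160 = \left(17288 + 48\right) - 160 = 17336 - 160 = 17176$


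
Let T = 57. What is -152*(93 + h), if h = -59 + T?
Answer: -13832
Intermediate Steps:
h = -2 (h = -59 + 57 = -2)
-152*(93 + h) = -152*(93 - 2) = -152*91 = -13832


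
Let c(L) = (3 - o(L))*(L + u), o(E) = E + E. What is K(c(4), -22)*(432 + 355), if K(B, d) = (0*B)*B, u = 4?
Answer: 0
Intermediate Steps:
o(E) = 2*E
c(L) = (3 - 2*L)*(4 + L) (c(L) = (3 - 2*L)*(L + 4) = (3 - 2*L)*(4 + L))
K(B, d) = 0 (K(B, d) = 0*B = 0)
K(c(4), -22)*(432 + 355) = 0*(432 + 355) = 0*787 = 0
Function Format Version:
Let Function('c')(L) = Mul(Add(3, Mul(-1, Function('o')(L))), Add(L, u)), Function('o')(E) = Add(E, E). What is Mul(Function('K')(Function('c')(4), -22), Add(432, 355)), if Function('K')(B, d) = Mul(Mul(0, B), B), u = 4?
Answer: 0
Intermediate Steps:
Function('o')(E) = Mul(2, E)
Function('c')(L) = Mul(Add(3, Mul(-2, L)), Add(4, L)) (Function('c')(L) = Mul(Add(3, Mul(-1, Mul(2, L))), Add(L, 4)) = Mul(Add(3, Mul(-2, L)), Add(4, L)))
Function('K')(B, d) = 0 (Function('K')(B, d) = Mul(0, B) = 0)
Mul(Function('K')(Function('c')(4), -22), Add(432, 355)) = Mul(0, Add(432, 355)) = Mul(0, 787) = 0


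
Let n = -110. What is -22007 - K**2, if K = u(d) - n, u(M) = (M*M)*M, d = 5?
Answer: -77232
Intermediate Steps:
u(M) = M**3 (u(M) = M**2*M = M**3)
K = 235 (K = 5**3 - 1*(-110) = 125 + 110 = 235)
-22007 - K**2 = -22007 - 1*235**2 = -22007 - 1*55225 = -22007 - 55225 = -77232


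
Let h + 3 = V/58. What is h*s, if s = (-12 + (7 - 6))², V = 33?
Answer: -17061/58 ≈ -294.16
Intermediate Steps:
h = -141/58 (h = -3 + 33/58 = -141/58 ≈ -2.4310)
s = 121 (s = (-12 + 1)² = (-11)² = 121)
h*s = -141/58*121 = -17061/58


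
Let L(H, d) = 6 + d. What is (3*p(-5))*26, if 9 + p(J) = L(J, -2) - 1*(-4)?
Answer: -78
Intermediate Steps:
p(J) = -1 (p(J) = -9 + ((6 - 2) - 1*(-4)) = -9 + (4 + 4) = -9 + 8 = -1)
(3*p(-5))*26 = (3*(-1))*26 = -3*26 = -78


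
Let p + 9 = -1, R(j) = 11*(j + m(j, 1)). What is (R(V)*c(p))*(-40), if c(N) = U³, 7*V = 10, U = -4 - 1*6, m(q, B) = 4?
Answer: 16720000/7 ≈ 2.3886e+6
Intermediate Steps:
U = -10 (U = -4 - 6 = -10)
V = 10/7 (V = (⅐)*10 = 10/7 ≈ 1.4286)
R(j) = 44 + 11*j (R(j) = 11*(j + 4) = 11*(4 + j) = 44 + 11*j)
p = -10 (p = -9 - 1 = -10)
c(N) = -1000 (c(N) = (-10)³ = -1000)
(R(V)*c(p))*(-40) = ((44 + 11*(10/7))*(-1000))*(-40) = ((44 + 110/7)*(-1000))*(-40) = ((418/7)*(-1000))*(-40) = -418000/7*(-40) = 16720000/7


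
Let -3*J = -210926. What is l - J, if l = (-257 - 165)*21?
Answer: -237512/3 ≈ -79171.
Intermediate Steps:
J = 210926/3 (J = -1/3*(-210926) = 210926/3 ≈ 70309.)
l = -8862 (l = -422*21 = -8862)
l - J = -8862 - 1*210926/3 = -8862 - 210926/3 = -237512/3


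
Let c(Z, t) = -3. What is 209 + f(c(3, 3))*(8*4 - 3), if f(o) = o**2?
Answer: 470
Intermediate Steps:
209 + f(c(3, 3))*(8*4 - 3) = 209 + (-3)**2*(8*4 - 3) = 209 + 9*(32 - 3) = 209 + 9*29 = 209 + 261 = 470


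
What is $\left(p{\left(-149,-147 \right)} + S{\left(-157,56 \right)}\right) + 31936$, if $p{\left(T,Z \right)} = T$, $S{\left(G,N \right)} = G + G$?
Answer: $31473$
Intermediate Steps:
$S{\left(G,N \right)} = 2 G$
$\left(p{\left(-149,-147 \right)} + S{\left(-157,56 \right)}\right) + 31936 = \left(-149 + 2 \left(-157\right)\right) + 31936 = \left(-149 - 314\right) + 31936 = -463 + 31936 = 31473$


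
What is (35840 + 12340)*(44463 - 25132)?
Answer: 931367580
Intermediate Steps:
(35840 + 12340)*(44463 - 25132) = 48180*19331 = 931367580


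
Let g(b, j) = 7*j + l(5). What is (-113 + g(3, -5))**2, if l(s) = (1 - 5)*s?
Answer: 28224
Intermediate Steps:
l(s) = -4*s
g(b, j) = -20 + 7*j (g(b, j) = 7*j - 4*5 = 7*j - 20 = -20 + 7*j)
(-113 + g(3, -5))**2 = (-113 + (-20 + 7*(-5)))**2 = (-113 + (-20 - 35))**2 = (-113 - 55)**2 = (-168)**2 = 28224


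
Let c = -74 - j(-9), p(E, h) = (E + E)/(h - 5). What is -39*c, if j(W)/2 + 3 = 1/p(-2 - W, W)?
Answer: 2574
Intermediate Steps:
p(E, h) = 2*E/(-5 + h) (p(E, h) = (2*E)/(-5 + h) = 2*E/(-5 + h))
j(W) = -6 + (-5 + W)/(-2 - W) (j(W) = -6 + 2/((2*(-2 - W)/(-5 + W))) = -6 + 2*((-5 + W)/(2*(-2 - W))) = -6 + (-5 + W)/(-2 - W))
c = -66 (c = -74 - 7*(-1 - 1*(-9))/(2 - 9) = -74 - 7*(-1 + 9)/(-7) = -74 - 7*(-1)*8/7 = -74 - 1*(-8) = -74 + 8 = -66)
-39*c = -39*(-66) = 2574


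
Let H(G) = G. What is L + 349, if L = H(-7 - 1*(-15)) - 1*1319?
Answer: -962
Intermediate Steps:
L = -1311 (L = (-7 - 1*(-15)) - 1*1319 = (-7 + 15) - 1319 = 8 - 1319 = -1311)
L + 349 = -1311 + 349 = -962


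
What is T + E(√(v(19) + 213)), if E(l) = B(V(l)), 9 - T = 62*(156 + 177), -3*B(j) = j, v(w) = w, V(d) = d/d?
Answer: -61912/3 ≈ -20637.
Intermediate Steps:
V(d) = 1
B(j) = -j/3
T = -20637 (T = 9 - 62*(156 + 177) = 9 - 62*333 = 9 - 1*20646 = 9 - 20646 = -20637)
E(l) = -⅓ (E(l) = -⅓*1 = -⅓)
T + E(√(v(19) + 213)) = -20637 - ⅓ = -61912/3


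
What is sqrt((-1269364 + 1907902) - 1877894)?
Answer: 2*I*sqrt(309839) ≈ 1113.3*I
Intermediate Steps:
sqrt((-1269364 + 1907902) - 1877894) = sqrt(638538 - 1877894) = sqrt(-1239356) = 2*I*sqrt(309839)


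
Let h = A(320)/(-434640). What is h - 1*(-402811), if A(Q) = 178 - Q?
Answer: 87538886591/217320 ≈ 4.0281e+5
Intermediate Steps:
h = 71/217320 (h = (178 - 1*320)/(-434640) = (178 - 320)*(-1/434640) = -142*(-1/434640) = 71/217320 ≈ 0.00032671)
h - 1*(-402811) = 71/217320 - 1*(-402811) = 71/217320 + 402811 = 87538886591/217320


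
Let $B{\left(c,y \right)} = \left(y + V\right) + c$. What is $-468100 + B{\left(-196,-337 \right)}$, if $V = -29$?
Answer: $-468662$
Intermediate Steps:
$B{\left(c,y \right)} = -29 + c + y$ ($B{\left(c,y \right)} = \left(y - 29\right) + c = \left(-29 + y\right) + c = -29 + c + y$)
$-468100 + B{\left(-196,-337 \right)} = -468100 - 562 = -468662$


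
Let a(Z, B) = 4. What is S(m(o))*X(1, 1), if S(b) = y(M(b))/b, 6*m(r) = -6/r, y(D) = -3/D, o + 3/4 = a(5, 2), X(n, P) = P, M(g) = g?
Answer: -507/16 ≈ -31.688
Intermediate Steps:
o = 13/4 (o = -¾ + 4 = 13/4 ≈ 3.2500)
m(r) = -1/r (m(r) = (-6/r)/6 = -1/r)
S(b) = -3/b² (S(b) = (-3/b)/b = -3/b²)
S(m(o))*X(1, 1) = -3/(-1/13/4)²*1 = -3/(-1*4/13)²*1 = -3/(-4/13)²*1 = -3*169/16*1 = -507/16*1 = -507/16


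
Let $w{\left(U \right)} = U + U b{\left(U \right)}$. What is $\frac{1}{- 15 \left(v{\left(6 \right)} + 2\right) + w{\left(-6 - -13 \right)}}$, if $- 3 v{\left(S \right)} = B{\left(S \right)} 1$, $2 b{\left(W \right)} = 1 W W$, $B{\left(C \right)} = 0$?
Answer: $\frac{2}{297} \approx 0.006734$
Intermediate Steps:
$b{\left(W \right)} = \frac{W^{2}}{2}$ ($b{\left(W \right)} = \frac{1 W W}{2} = \frac{W W}{2} = \frac{W^{2}}{2}$)
$v{\left(S \right)} = 0$ ($v{\left(S \right)} = - \frac{0 \cdot 1}{3} = \left(- \frac{1}{3}\right) 0 = 0$)
$w{\left(U \right)} = U + \frac{U^{3}}{2}$ ($w{\left(U \right)} = U + U \frac{U^{2}}{2} = U + \frac{U^{3}}{2}$)
$\frac{1}{- 15 \left(v{\left(6 \right)} + 2\right) + w{\left(-6 - -13 \right)}} = \frac{1}{- 15 \left(0 + 2\right) - \left(-7 - \frac{\left(-6 - -13\right)^{3}}{2}\right)} = \frac{1}{\left(-15\right) 2 + \left(\left(-6 + 13\right) + \frac{\left(-6 + 13\right)^{3}}{2}\right)} = \frac{1}{-30 + \left(7 + \frac{7^{3}}{2}\right)} = \frac{1}{-30 + \left(7 + \frac{1}{2} \cdot 343\right)} = \frac{1}{-30 + \left(7 + \frac{343}{2}\right)} = \frac{1}{-30 + \frac{357}{2}} = \frac{1}{\frac{297}{2}} = \frac{2}{297}$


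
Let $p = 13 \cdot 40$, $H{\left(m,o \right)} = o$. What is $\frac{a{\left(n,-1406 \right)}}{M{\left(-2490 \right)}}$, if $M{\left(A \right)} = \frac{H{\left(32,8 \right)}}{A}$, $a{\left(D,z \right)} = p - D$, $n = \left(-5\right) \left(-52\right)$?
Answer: $-80925$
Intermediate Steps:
$n = 260$
$p = 520$
$a{\left(D,z \right)} = 520 - D$
$M{\left(A \right)} = \frac{8}{A}$
$\frac{a{\left(n,-1406 \right)}}{M{\left(-2490 \right)}} = \frac{520 - 260}{8 \frac{1}{-2490}} = \frac{520 - 260}{8 \left(- \frac{1}{2490}\right)} = \frac{260}{- \frac{4}{1245}} = 260 \left(- \frac{1245}{4}\right) = -80925$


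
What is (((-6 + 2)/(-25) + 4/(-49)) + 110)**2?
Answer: 18183443716/1500625 ≈ 12117.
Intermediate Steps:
(((-6 + 2)/(-25) + 4/(-49)) + 110)**2 = ((-4*(-1/25) + 4*(-1/49)) + 110)**2 = ((4/25 - 4/49) + 110)**2 = (96/1225 + 110)**2 = (134846/1225)**2 = 18183443716/1500625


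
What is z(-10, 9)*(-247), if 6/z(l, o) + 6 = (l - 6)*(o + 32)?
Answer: 741/331 ≈ 2.2387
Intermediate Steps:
z(l, o) = 6/(-6 + (-6 + l)*(32 + o)) (z(l, o) = 6/(-6 + (l - 6)*(o + 32)) = 6/(-6 + (-6 + l)*(32 + o)))
z(-10, 9)*(-247) = (6/(-198 - 6*9 + 32*(-10) - 10*9))*(-247) = (6/(-198 - 54 - 320 - 90))*(-247) = (6/(-662))*(-247) = (6*(-1/662))*(-247) = -3/331*(-247) = 741/331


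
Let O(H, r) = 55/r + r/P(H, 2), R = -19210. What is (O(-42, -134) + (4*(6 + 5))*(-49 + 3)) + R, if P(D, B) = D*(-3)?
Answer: -179269871/8442 ≈ -21235.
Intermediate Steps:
P(D, B) = -3*D
O(H, r) = 55/r - r/(3*H) (O(H, r) = 55/r + r/((-3*H)) = 55/r + r*(-1/(3*H)) = 55/r - r/(3*H))
(O(-42, -134) + (4*(6 + 5))*(-49 + 3)) + R = ((55/(-134) - ⅓*(-134)/(-42)) + (4*(6 + 5))*(-49 + 3)) - 19210 = ((55*(-1/134) - ⅓*(-134)*(-1/42)) + (4*11)*(-46)) - 19210 = ((-55/134 - 67/63) + 44*(-46)) - 19210 = (-12443/8442 - 2024) - 19210 = -17099051/8442 - 19210 = -179269871/8442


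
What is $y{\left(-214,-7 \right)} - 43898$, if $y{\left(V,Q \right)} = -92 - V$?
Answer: $-43776$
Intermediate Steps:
$y{\left(-214,-7 \right)} - 43898 = \left(-92 - -214\right) - 43898 = \left(-92 + 214\right) - 43898 = 122 - 43898 = -43776$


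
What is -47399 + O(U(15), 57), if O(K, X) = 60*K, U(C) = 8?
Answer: -46919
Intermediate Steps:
-47399 + O(U(15), 57) = -47399 + 60*8 = -47399 + 480 = -46919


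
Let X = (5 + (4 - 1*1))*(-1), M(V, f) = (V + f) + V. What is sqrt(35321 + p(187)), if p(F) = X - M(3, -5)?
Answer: 4*sqrt(2207) ≈ 187.91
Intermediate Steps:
M(V, f) = f + 2*V
X = -8 (X = (5 + (4 - 1))*(-1) = (5 + 3)*(-1) = 8*(-1) = -8)
p(F) = -9 (p(F) = -8 - (-5 + 2*3) = -8 - (-5 + 6) = -8 - 1*1 = -8 - 1 = -9)
sqrt(35321 + p(187)) = sqrt(35321 - 9) = sqrt(35312) = 4*sqrt(2207)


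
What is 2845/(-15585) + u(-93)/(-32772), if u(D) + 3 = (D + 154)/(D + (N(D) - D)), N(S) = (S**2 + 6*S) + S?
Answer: -49688750101/272332763784 ≈ -0.18246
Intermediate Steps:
N(S) = S**2 + 7*S
u(D) = -3 + (154 + D)/(D*(7 + D)) (u(D) = -3 + (D + 154)/(D + (D*(7 + D) - D)) = -3 + (154 + D)/(D + (-D + D*(7 + D))) = -3 + (154 + D)/((D*(7 + D))) = -3 + (154 + D)*(1/(D*(7 + D))) = -3 + (154 + D)/(D*(7 + D)))
2845/(-15585) + u(-93)/(-32772) = 2845/(-15585) + ((154 - 93 - 3*(-93)*(7 - 93))/((-93)*(7 - 93)))/(-32772) = 2845*(-1/15585) - 1/93*(154 - 93 - 3*(-93)*(-86))/(-86)*(-1/32772) = -569/3117 - 1/93*(-1/86)*(154 - 93 - 23994)*(-1/32772) = -569/3117 - 1/93*(-1/86)*(-23933)*(-1/32772) = -569/3117 - 23933/7998*(-1/32772) = -569/3117 + 23933/262110456 = -49688750101/272332763784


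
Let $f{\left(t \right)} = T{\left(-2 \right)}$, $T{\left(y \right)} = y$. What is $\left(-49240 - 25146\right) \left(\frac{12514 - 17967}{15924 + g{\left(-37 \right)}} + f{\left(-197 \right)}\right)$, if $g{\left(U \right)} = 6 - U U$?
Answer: $\frac{2571895950}{14561} \approx 1.7663 \cdot 10^{5}$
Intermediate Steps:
$g{\left(U \right)} = 6 - U^{2}$
$f{\left(t \right)} = -2$
$\left(-49240 - 25146\right) \left(\frac{12514 - 17967}{15924 + g{\left(-37 \right)}} + f{\left(-197 \right)}\right) = \left(-49240 - 25146\right) \left(\frac{12514 - 17967}{15924 + \left(6 - \left(-37\right)^{2}\right)} - 2\right) = - 74386 \left(- \frac{5453}{15924 + \left(6 - 1369\right)} - 2\right) = - 74386 \left(- \frac{5453}{15924 - 1363} - 2\right) = - 74386 \left(- \frac{5453}{14561} - 2\right) = \left(-74386\right) \left(- \frac{34575}{14561}\right) = \frac{2571895950}{14561}$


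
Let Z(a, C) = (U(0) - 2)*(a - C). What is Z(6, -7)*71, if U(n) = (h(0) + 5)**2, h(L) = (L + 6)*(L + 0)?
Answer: 21229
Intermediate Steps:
h(L) = L*(6 + L) (h(L) = (6 + L)*L = L*(6 + L))
U(n) = 25 (U(n) = (0*(6 + 0) + 5)**2 = (0*6 + 5)**2 = (0 + 5)**2 = 5**2 = 25)
Z(a, C) = -23*C + 23*a (Z(a, C) = (25 - 2)*(a - C) = 23*(a - C) = -23*C + 23*a)
Z(6, -7)*71 = (-23*(-7) + 23*6)*71 = (161 + 138)*71 = 299*71 = 21229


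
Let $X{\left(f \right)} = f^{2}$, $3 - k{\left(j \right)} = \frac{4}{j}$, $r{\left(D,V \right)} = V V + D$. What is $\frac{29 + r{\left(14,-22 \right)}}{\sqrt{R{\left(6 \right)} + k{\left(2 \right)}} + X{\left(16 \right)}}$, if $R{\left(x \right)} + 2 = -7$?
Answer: $\frac{16864}{8193} - \frac{527 i \sqrt{2}}{32772} \approx 2.0583 - 0.022742 i$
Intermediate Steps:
$R{\left(x \right)} = -9$ ($R{\left(x \right)} = -2 - 7 = -9$)
$r{\left(D,V \right)} = D + V^{2}$ ($r{\left(D,V \right)} = V^{2} + D = D + V^{2}$)
$k{\left(j \right)} = 3 - \frac{4}{j}$
$\frac{29 + r{\left(14,-22 \right)}}{\sqrt{R{\left(6 \right)} + k{\left(2 \right)}} + X{\left(16 \right)}} = \frac{29 + \left(14 + \left(-22\right)^{2}\right)}{\sqrt{-9 + \left(3 - \frac{4}{2}\right)} + 16^{2}} = \frac{29 + \left(14 + 484\right)}{\sqrt{-9 + \left(3 - 2\right)} + 256} = \frac{29 + 498}{\sqrt{-9 + \left(3 - 2\right)} + 256} = \frac{527}{\sqrt{-9 + 1} + 256} = \frac{527}{\sqrt{-8} + 256} = \frac{527}{2 i \sqrt{2} + 256} = \frac{527}{256 + 2 i \sqrt{2}}$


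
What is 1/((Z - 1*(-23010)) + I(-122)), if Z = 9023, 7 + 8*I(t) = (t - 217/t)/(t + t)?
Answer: 238144/7628273043 ≈ 3.1219e-5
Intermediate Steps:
I(t) = -7/8 + (t - 217/t)/(16*t) (I(t) = -7/8 + ((t - 217/t)/(t + t))/8 = -7/8 + ((t - 217/t)/((2*t)))/8 = -7/8 + ((t - 217/t)*(1/(2*t)))/8 = -7/8 + ((t - 217/t)/(2*t))/8 = -7/8 + (t - 217/t)/(16*t))
1/((Z - 1*(-23010)) + I(-122)) = 1/((9023 - 1*(-23010)) + (-13/16 - 217/16/(-122)²)) = 1/((9023 + 23010) + (-13/16 - 217/16*1/14884)) = 1/(32033 + (-13/16 - 217/238144)) = 1/(32033 - 193709/238144) = 1/(7628273043/238144) = 238144/7628273043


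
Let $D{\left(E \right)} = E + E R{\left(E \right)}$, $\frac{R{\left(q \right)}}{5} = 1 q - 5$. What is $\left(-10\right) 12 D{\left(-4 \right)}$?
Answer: $-21120$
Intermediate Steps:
$R{\left(q \right)} = -25 + 5 q$ ($R{\left(q \right)} = 5 \left(1 q - 5\right) = 5 \left(q - 5\right) = 5 \left(-5 + q\right) = -25 + 5 q$)
$D{\left(E \right)} = E + E \left(-25 + 5 E\right)$
$\left(-10\right) 12 D{\left(-4 \right)} = \left(-10\right) 12 \left(- 4 \left(-24 + 5 \left(-4\right)\right)\right) = - 120 \left(- 4 \left(-24 - 20\right)\right) = - 120 \left(\left(-4\right) \left(-44\right)\right) = \left(-120\right) 176 = -21120$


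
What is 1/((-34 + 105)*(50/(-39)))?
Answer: -39/3550 ≈ -0.010986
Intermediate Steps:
1/((-34 + 105)*(50/(-39))) = 1/(71*(50*(-1/39))) = 1/(71*(-50/39)) = 1/(-3550/39) = -39/3550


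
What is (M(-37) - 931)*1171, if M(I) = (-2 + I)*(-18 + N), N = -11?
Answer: 234200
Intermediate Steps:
M(I) = 58 - 29*I (M(I) = (-2 + I)*(-18 - 11) = (-2 + I)*(-29) = 58 - 29*I)
(M(-37) - 931)*1171 = ((58 - 29*(-37)) - 931)*1171 = ((58 + 1073) - 931)*1171 = (1131 - 931)*1171 = 200*1171 = 234200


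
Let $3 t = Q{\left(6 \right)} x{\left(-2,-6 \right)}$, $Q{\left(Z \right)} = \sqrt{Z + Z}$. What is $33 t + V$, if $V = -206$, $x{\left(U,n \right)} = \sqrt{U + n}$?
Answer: $-206 + 44 i \sqrt{6} \approx -206.0 + 107.78 i$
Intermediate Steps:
$Q{\left(Z \right)} = \sqrt{2} \sqrt{Z}$ ($Q{\left(Z \right)} = \sqrt{2 Z} = \sqrt{2} \sqrt{Z}$)
$t = \frac{4 i \sqrt{6}}{3}$ ($t = \frac{\sqrt{2} \sqrt{6} \sqrt{-2 - 6}}{3} = \frac{2 \sqrt{3} \sqrt{-8}}{3} = \frac{2 \sqrt{3} \cdot 2 i \sqrt{2}}{3} = \frac{4 i \sqrt{6}}{3} \approx 3.266 i$)
$33 t + V = 33 \frac{4 i \sqrt{6}}{3} - 206 = 44 i \sqrt{6} - 206 = -206 + 44 i \sqrt{6}$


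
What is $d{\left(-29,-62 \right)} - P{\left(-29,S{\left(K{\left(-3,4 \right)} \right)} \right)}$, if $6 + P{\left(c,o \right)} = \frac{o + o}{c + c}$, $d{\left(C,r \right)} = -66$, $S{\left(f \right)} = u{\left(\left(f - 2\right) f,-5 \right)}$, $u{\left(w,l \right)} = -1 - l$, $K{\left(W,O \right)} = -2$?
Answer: $- \frac{1736}{29} \approx -59.862$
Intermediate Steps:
$S{\left(f \right)} = 4$ ($S{\left(f \right)} = -1 - -5 = -1 + 5 = 4$)
$P{\left(c,o \right)} = -6 + \frac{o}{c}$ ($P{\left(c,o \right)} = -6 + \frac{o + o}{c + c} = -6 + \frac{2 o}{2 c} = -6 + 2 o \frac{1}{2 c} = -6 + \frac{o}{c}$)
$d{\left(-29,-62 \right)} - P{\left(-29,S{\left(K{\left(-3,4 \right)} \right)} \right)} = -66 - \left(-6 + \frac{4}{-29}\right) = -66 - \left(-6 + 4 \left(- \frac{1}{29}\right)\right) = -66 - \left(-6 - \frac{4}{29}\right) = -66 - - \frac{178}{29} = -66 + \frac{178}{29} = - \frac{1736}{29}$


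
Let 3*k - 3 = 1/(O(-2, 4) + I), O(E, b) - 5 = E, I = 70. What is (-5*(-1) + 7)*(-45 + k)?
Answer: -38540/73 ≈ -527.95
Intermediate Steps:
O(E, b) = 5 + E
k = 220/219 (k = 1 + 1/(3*((5 - 2) + 70)) = 1 + 1/(3*(3 + 70)) = 1 + (⅓)/73 = 1 + (⅓)*(1/73) = 1 + 1/219 = 220/219 ≈ 1.0046)
(-5*(-1) + 7)*(-45 + k) = (-5*(-1) + 7)*(-45 + 220/219) = (5 + 7)*(-9635/219) = 12*(-9635/219) = -38540/73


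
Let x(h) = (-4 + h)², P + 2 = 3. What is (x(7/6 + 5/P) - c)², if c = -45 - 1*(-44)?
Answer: 42025/1296 ≈ 32.427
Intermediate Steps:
P = 1 (P = -2 + 3 = 1)
c = -1 (c = -45 + 44 = -1)
(x(7/6 + 5/P) - c)² = ((-4 + (7/6 + 5/1))² - 1*(-1))² = ((-4 + (7*(⅙) + 5*1))² + 1)² = ((-4 + (7/6 + 5))² + 1)² = ((-4 + 37/6)² + 1)² = ((13/6)² + 1)² = (169/36 + 1)² = (205/36)² = 42025/1296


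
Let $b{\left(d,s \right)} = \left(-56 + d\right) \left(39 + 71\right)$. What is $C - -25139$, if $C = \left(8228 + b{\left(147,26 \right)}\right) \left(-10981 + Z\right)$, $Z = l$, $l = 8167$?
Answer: $-51296593$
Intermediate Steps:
$b{\left(d,s \right)} = -6160 + 110 d$ ($b{\left(d,s \right)} = \left(-56 + d\right) 110 = -6160 + 110 d$)
$Z = 8167$
$C = -51321732$ ($C = \left(8228 + \left(-6160 + 110 \cdot 147\right)\right) \left(-10981 + 8167\right) = \left(8228 + \left(-6160 + 16170\right)\right) \left(-2814\right) = \left(8228 + 10010\right) \left(-2814\right) = 18238 \left(-2814\right) = -51321732$)
$C - -25139 = -51321732 - -25139 = -51321732 + 25139 = -51296593$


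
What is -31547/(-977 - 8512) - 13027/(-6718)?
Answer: 335545949/63747102 ≈ 5.2637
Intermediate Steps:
-31547/(-977 - 8512) - 13027/(-6718) = -31547/(-9489) - 13027*(-1/6718) = -31547*(-1/9489) + 13027/6718 = 31547/9489 + 13027/6718 = 335545949/63747102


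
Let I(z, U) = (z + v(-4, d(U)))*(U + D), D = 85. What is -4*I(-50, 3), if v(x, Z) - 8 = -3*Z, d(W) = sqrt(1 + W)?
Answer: 16896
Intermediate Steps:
v(x, Z) = 8 - 3*Z
I(z, U) = (85 + U)*(8 + z - 3*sqrt(1 + U)) (I(z, U) = (z + (8 - 3*sqrt(1 + U)))*(U + 85) = (8 + z - 3*sqrt(1 + U))*(85 + U) = (85 + U)*(8 + z - 3*sqrt(1 + U)))
-4*I(-50, 3) = -4*(680 - 255*sqrt(1 + 3) + 85*(-50) + 3*(-50) - 1*3*(-8 + 3*sqrt(1 + 3))) = -4*(680 - 255*sqrt(4) - 4250 - 150 - 1*3*(-8 + 3*sqrt(4))) = -4*(680 - 255*2 - 4250 - 150 - 1*3*(-8 + 3*2)) = -4*(680 - 510 - 4250 - 150 - 1*3*(-8 + 6)) = -4*(680 - 510 - 4250 - 150 - 1*3*(-2)) = -4*(680 - 510 - 4250 - 150 + 6) = -4*(-4224) = 16896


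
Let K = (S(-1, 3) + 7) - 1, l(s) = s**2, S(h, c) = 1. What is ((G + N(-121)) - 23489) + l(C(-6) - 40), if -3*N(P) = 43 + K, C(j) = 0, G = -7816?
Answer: -89165/3 ≈ -29722.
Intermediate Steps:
K = 7 (K = (1 + 7) - 1 = 8 - 1 = 7)
N(P) = -50/3 (N(P) = -(43 + 7)/3 = -1/3*50 = -50/3)
((G + N(-121)) - 23489) + l(C(-6) - 40) = ((-7816 - 50/3) - 23489) + (0 - 40)**2 = (-23498/3 - 23489) + (-40)**2 = -93965/3 + 1600 = -89165/3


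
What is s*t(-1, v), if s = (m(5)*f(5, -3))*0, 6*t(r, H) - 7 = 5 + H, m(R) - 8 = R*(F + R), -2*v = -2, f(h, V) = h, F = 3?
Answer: 0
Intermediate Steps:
v = 1 (v = -½*(-2) = 1)
m(R) = 8 + R*(3 + R)
t(r, H) = 2 + H/6 (t(r, H) = 7/6 + (5 + H)/6 = 7/6 + (⅚ + H/6) = 2 + H/6)
s = 0 (s = ((8 + 5² + 3*5)*5)*0 = ((8 + 25 + 15)*5)*0 = (48*5)*0 = 240*0 = 0)
s*t(-1, v) = 0*(2 + (⅙)*1) = 0*(2 + ⅙) = 0*(13/6) = 0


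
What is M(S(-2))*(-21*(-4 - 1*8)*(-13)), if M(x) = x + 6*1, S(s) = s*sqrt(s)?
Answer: -19656 + 6552*I*sqrt(2) ≈ -19656.0 + 9265.9*I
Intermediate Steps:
S(s) = s**(3/2)
M(x) = 6 + x (M(x) = x + 6 = 6 + x)
M(S(-2))*(-21*(-4 - 1*8)*(-13)) = (6 + (-2)**(3/2))*(-21*(-4 - 1*8)*(-13)) = (6 - 2*I*sqrt(2))*(-21*(-4 - 8)*(-13)) = (6 - 2*I*sqrt(2))*(-21*(-12)*(-13)) = (6 - 2*I*sqrt(2))*(252*(-13)) = (6 - 2*I*sqrt(2))*(-3276) = -19656 + 6552*I*sqrt(2)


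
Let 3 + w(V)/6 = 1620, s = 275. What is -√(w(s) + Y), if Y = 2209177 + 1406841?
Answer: -2*√906430 ≈ -1904.1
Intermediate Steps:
Y = 3616018
w(V) = 9702 (w(V) = -18 + 6*1620 = -18 + 9720 = 9702)
-√(w(s) + Y) = -√(9702 + 3616018) = -√3625720 = -2*√906430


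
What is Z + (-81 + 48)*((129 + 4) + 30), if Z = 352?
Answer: -5027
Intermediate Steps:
Z + (-81 + 48)*((129 + 4) + 30) = 352 + (-81 + 48)*((129 + 4) + 30) = 352 - 33*(133 + 30) = 352 - 33*163 = 352 - 5379 = -5027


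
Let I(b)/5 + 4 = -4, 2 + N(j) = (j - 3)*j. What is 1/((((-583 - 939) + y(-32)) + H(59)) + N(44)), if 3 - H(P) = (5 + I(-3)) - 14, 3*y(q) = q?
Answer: 3/964 ≈ 0.0031120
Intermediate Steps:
N(j) = -2 + j*(-3 + j) (N(j) = -2 + (j - 3)*j = -2 + (-3 + j)*j = -2 + j*(-3 + j))
I(b) = -40 (I(b) = -20 + 5*(-4) = -20 - 20 = -40)
y(q) = q/3
H(P) = 52 (H(P) = 3 - ((5 - 40) - 14) = 3 - (-35 - 14) = 3 - 1*(-49) = 3 + 49 = 52)
1/((((-583 - 939) + y(-32)) + H(59)) + N(44)) = 1/((((-583 - 939) + (⅓)*(-32)) + 52) + (-2 + 44² - 3*44)) = 1/(((-1522 - 32/3) + 52) + (-2 + 1936 - 132)) = 1/((-4598/3 + 52) + 1802) = 1/(-4442/3 + 1802) = 1/(964/3) = 3/964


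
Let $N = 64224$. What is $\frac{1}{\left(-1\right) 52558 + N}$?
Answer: $\frac{1}{11666} \approx 8.5719 \cdot 10^{-5}$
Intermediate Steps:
$\frac{1}{\left(-1\right) 52558 + N} = \frac{1}{\left(-1\right) 52558 + 64224} = \frac{1}{-52558 + 64224} = \frac{1}{11666}$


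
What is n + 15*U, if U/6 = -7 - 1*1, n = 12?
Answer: -708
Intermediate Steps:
U = -48 (U = 6*(-7 - 1*1) = 6*(-7 - 1) = 6*(-8) = -48)
n + 15*U = 12 + 15*(-48) = 12 - 720 = -708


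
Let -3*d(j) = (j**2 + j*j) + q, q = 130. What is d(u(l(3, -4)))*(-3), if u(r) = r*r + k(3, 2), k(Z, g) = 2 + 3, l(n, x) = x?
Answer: 1012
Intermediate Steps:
k(Z, g) = 5
u(r) = 5 + r**2 (u(r) = r*r + 5 = r**2 + 5 = 5 + r**2)
d(j) = -130/3 - 2*j**2/3 (d(j) = -((j**2 + j*j) + 130)/3 = -((j**2 + j**2) + 130)/3 = -(2*j**2 + 130)/3 = -(130 + 2*j**2)/3 = -130/3 - 2*j**2/3)
d(u(l(3, -4)))*(-3) = (-130/3 - 2*(5 + (-4)**2)**2/3)*(-3) = (-130/3 - 2*(5 + 16)**2/3)*(-3) = (-130/3 - 2/3*21**2)*(-3) = (-130/3 - 2/3*441)*(-3) = (-130/3 - 294)*(-3) = -1012/3*(-3) = 1012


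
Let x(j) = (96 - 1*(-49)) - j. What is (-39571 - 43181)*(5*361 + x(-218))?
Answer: -179406336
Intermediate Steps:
x(j) = 145 - j (x(j) = (96 + 49) - j = 145 - j)
(-39571 - 43181)*(5*361 + x(-218)) = (-39571 - 43181)*(5*361 + (145 - 1*(-218))) = -82752*(1805 + (145 + 218)) = -82752*(1805 + 363) = -82752*2168 = -179406336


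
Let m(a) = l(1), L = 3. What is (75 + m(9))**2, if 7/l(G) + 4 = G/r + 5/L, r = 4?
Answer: 3207681/625 ≈ 5132.3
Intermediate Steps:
l(G) = 7/(-7/3 + G/4) (l(G) = 7/(-4 + (G/4 + 5/3)) = 7/(-4 + (5/3 + G/4)) = 7/(-7/3 + G/4))
m(a) = -84/25 (m(a) = 84/(-28 + 3*1) = 84/(-28 + 3) = 84/(-25) = 84*(-1/25) = -84/25)
(75 + m(9))**2 = (75 - 84/25)**2 = (1791/25)**2 = 3207681/625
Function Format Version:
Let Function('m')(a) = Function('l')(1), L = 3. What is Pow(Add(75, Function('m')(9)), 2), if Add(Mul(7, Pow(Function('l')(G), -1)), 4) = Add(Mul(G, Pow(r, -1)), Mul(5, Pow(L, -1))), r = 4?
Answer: Rational(3207681, 625) ≈ 5132.3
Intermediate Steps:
Function('l')(G) = Mul(7, Pow(Add(Rational(-7, 3), Mul(Rational(1, 4), G)), -1)) (Function('l')(G) = Mul(7, Pow(Add(-4, Add(Mul(G, Pow(4, -1)), Mul(5, Pow(3, -1)))), -1)) = Mul(7, Pow(Add(-4, Add(Mul(G, Rational(1, 4)), Mul(5, Rational(1, 3)))), -1)) = Mul(7, Pow(Add(-4, Add(Mul(Rational(1, 4), G), Rational(5, 3))), -1)) = Mul(7, Pow(Add(-4, Add(Rational(5, 3), Mul(Rational(1, 4), G))), -1)) = Mul(7, Pow(Add(Rational(-7, 3), Mul(Rational(1, 4), G)), -1)))
Function('m')(a) = Rational(-84, 25) (Function('m')(a) = Mul(84, Pow(Add(-28, Mul(3, 1)), -1)) = Mul(84, Pow(Add(-28, 3), -1)) = Mul(84, Pow(-25, -1)) = Mul(84, Rational(-1, 25)) = Rational(-84, 25))
Pow(Add(75, Function('m')(9)), 2) = Pow(Add(75, Rational(-84, 25)), 2) = Pow(Rational(1791, 25), 2) = Rational(3207681, 625)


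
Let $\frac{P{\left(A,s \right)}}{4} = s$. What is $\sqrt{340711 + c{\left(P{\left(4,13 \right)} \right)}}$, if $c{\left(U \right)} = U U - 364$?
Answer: $\sqrt{343051} \approx 585.71$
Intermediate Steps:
$P{\left(A,s \right)} = 4 s$
$c{\left(U \right)} = -364 + U^{2}$ ($c{\left(U \right)} = U^{2} - 364 = -364 + U^{2}$)
$\sqrt{340711 + c{\left(P{\left(4,13 \right)} \right)}} = \sqrt{340711 - \left(364 - \left(4 \cdot 13\right)^{2}\right)} = \sqrt{340711 - \left(364 - 52^{2}\right)} = \sqrt{340711 + \left(-364 + 2704\right)} = \sqrt{340711 + 2340} = \sqrt{343051}$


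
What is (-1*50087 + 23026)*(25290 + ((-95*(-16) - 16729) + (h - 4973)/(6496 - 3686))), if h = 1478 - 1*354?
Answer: -766469296421/2810 ≈ -2.7276e+8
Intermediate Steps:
h = 1124 (h = 1478 - 354 = 1124)
(-1*50087 + 23026)*(25290 + ((-95*(-16) - 16729) + (h - 4973)/(6496 - 3686))) = (-1*50087 + 23026)*(25290 + ((-95*(-16) - 16729) + (1124 - 4973)/(6496 - 3686))) = (-50087 + 23026)*(25290 + ((1520 - 16729) - 3849/2810)) = -27061*(25290 + (-15209 - 3849*1/2810)) = -27061*(25290 + (-15209 - 3849/2810)) = -27061*(25290 - 42741139/2810) = -27061*28323761/2810 = -766469296421/2810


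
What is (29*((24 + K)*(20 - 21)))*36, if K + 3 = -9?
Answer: -12528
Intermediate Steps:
K = -12 (K = -3 - 9 = -12)
(29*((24 + K)*(20 - 21)))*36 = (29*((24 - 12)*(20 - 21)))*36 = (29*(12*(-1)))*36 = (29*(-12))*36 = -348*36 = -12528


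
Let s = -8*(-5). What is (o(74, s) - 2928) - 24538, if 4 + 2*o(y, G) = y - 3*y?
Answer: -27542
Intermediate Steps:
s = 40
o(y, G) = -2 - y (o(y, G) = -2 + (y - 3*y)/2 = -2 + (-2*y)/2 = -2 - y)
(o(74, s) - 2928) - 24538 = ((-2 - 1*74) - 2928) - 24538 = ((-2 - 74) - 2928) - 24538 = (-76 - 2928) - 24538 = -3004 - 24538 = -27542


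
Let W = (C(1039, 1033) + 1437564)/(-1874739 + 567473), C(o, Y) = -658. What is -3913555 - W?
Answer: -2558027976862/653633 ≈ -3.9136e+6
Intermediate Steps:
W = -718453/653633 (W = (-658 + 1437564)/(-1874739 + 567473) = 1436906/(-1307266) = 1436906*(-1/1307266) = -718453/653633 ≈ -1.0992)
-3913555 - W = -3913555 - 1*(-718453/653633) = -3913555 + 718453/653633 = -2558027976862/653633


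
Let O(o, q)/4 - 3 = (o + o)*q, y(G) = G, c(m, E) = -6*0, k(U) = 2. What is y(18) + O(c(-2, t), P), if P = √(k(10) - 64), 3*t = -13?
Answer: 30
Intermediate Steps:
t = -13/3 (t = (⅓)*(-13) = -13/3 ≈ -4.3333)
c(m, E) = 0
P = I*√62 (P = √(2 - 64) = √(-62) = I*√62 ≈ 7.874*I)
O(o, q) = 12 + 8*o*q (O(o, q) = 12 + 4*((o + o)*q) = 12 + 4*((2*o)*q) = 12 + 4*(2*o*q) = 12 + 8*o*q)
y(18) + O(c(-2, t), P) = 18 + (12 + 8*0*(I*√62)) = 18 + (12 + 0) = 18 + 12 = 30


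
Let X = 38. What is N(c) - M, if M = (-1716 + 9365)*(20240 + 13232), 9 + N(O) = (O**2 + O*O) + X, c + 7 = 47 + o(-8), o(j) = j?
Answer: -256025251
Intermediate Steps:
c = 32 (c = -7 + (47 - 8) = -7 + 39 = 32)
N(O) = 29 + 2*O**2 (N(O) = -9 + ((O**2 + O*O) + 38) = -9 + ((O**2 + O**2) + 38) = -9 + (2*O**2 + 38) = -9 + (38 + 2*O**2) = 29 + 2*O**2)
M = 256027328 (M = 7649*33472 = 256027328)
N(c) - M = (29 + 2*32**2) - 1*256027328 = (29 + 2*1024) - 256027328 = (29 + 2048) - 256027328 = 2077 - 256027328 = -256025251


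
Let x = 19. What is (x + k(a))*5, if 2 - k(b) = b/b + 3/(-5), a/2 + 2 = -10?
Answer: 103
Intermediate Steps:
a = -24 (a = -4 + 2*(-10) = -4 - 20 = -24)
k(b) = 8/5 (k(b) = 2 - (b/b + 3/(-5)) = 2 - (1 + 3*(-⅕)) = 2 - (1 - ⅗) = 2 - 1*⅖ = 2 - ⅖ = 8/5)
(x + k(a))*5 = (19 + 8/5)*5 = (103/5)*5 = 103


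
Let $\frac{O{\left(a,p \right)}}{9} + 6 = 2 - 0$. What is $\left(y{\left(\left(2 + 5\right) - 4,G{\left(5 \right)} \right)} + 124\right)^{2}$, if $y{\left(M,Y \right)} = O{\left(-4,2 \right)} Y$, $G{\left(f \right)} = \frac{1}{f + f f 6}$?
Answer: $\frac{368025856}{24025} \approx 15318.0$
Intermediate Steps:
$O{\left(a,p \right)} = -36$ ($O{\left(a,p \right)} = -54 + 9 \left(2 - 0\right) = -54 + 9 \left(2 + 0\right) = -54 + 9 \cdot 2 = -54 + 18 = -36$)
$G{\left(f \right)} = \frac{1}{f + 6 f^{2}}$ ($G{\left(f \right)} = \frac{1}{f + f^{2} \cdot 6} = \frac{1}{f + 6 f^{2}}$)
$y{\left(M,Y \right)} = - 36 Y$
$\left(y{\left(\left(2 + 5\right) - 4,G{\left(5 \right)} \right)} + 124\right)^{2} = \left(- 36 \frac{1}{5 \left(1 + 6 \cdot 5\right)} + 124\right)^{2} = \left(- 36 \frac{1}{5 \left(1 + 30\right)} + 124\right)^{2} = \left(- 36 \frac{1}{5 \cdot 31} + 124\right)^{2} = \left(- 36 \cdot \frac{1}{5} \cdot \frac{1}{31} + 124\right)^{2} = \left(\left(-36\right) \frac{1}{155} + 124\right)^{2} = \left(- \frac{36}{155} + 124\right)^{2} = \left(\frac{19184}{155}\right)^{2} = \frac{368025856}{24025}$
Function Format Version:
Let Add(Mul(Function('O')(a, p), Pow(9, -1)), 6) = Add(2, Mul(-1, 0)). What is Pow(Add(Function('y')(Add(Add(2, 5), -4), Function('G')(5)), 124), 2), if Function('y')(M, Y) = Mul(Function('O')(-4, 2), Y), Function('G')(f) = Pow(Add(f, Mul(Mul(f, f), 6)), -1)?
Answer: Rational(368025856, 24025) ≈ 15318.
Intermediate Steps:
Function('O')(a, p) = -36 (Function('O')(a, p) = Add(-54, Mul(9, Add(2, Mul(-1, 0)))) = Add(-54, Mul(9, Add(2, 0))) = Add(-54, Mul(9, 2)) = Add(-54, 18) = -36)
Function('G')(f) = Pow(Add(f, Mul(6, Pow(f, 2))), -1) (Function('G')(f) = Pow(Add(f, Mul(Pow(f, 2), 6)), -1) = Pow(Add(f, Mul(6, Pow(f, 2))), -1))
Function('y')(M, Y) = Mul(-36, Y)
Pow(Add(Function('y')(Add(Add(2, 5), -4), Function('G')(5)), 124), 2) = Pow(Add(Mul(-36, Mul(Pow(5, -1), Pow(Add(1, Mul(6, 5)), -1))), 124), 2) = Pow(Add(Mul(-36, Mul(Rational(1, 5), Pow(Add(1, 30), -1))), 124), 2) = Pow(Add(Mul(-36, Mul(Rational(1, 5), Pow(31, -1))), 124), 2) = Pow(Add(Mul(-36, Mul(Rational(1, 5), Rational(1, 31))), 124), 2) = Pow(Add(Mul(-36, Rational(1, 155)), 124), 2) = Pow(Add(Rational(-36, 155), 124), 2) = Pow(Rational(19184, 155), 2) = Rational(368025856, 24025)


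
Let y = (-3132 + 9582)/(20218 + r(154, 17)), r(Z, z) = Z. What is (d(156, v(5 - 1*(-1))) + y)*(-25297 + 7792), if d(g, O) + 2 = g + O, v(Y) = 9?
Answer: -29120320215/10186 ≈ -2.8589e+6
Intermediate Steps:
d(g, O) = -2 + O + g (d(g, O) = -2 + (g + O) = -2 + (O + g) = -2 + O + g)
y = 3225/10186 (y = (-3132 + 9582)/(20218 + 154) = 6450/20372 = 6450*(1/20372) = 3225/10186 ≈ 0.31661)
(d(156, v(5 - 1*(-1))) + y)*(-25297 + 7792) = ((-2 + 9 + 156) + 3225/10186)*(-25297 + 7792) = (163 + 3225/10186)*(-17505) = (1663543/10186)*(-17505) = -29120320215/10186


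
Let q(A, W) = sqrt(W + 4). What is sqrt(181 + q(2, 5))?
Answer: 2*sqrt(46) ≈ 13.565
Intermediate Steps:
q(A, W) = sqrt(4 + W)
sqrt(181 + q(2, 5)) = sqrt(181 + sqrt(4 + 5)) = sqrt(181 + sqrt(9)) = sqrt(181 + 3) = sqrt(184) = 2*sqrt(46)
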